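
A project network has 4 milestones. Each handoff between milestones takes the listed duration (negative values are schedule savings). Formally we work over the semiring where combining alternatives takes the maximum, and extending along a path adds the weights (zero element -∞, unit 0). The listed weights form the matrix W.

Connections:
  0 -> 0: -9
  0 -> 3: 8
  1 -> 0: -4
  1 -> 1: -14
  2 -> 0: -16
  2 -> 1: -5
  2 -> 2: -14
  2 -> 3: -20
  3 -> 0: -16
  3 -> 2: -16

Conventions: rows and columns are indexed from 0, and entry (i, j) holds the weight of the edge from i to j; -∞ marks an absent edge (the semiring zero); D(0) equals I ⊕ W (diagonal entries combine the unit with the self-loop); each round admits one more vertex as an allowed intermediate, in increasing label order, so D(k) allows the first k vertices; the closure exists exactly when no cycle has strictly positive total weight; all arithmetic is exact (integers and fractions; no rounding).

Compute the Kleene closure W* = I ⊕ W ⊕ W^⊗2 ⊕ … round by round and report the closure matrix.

D(0):
  [0, -∞, -∞, 8]
  [-4, 0, -∞, -∞]
  [-16, -5, 0, -20]
  [-16, -∞, -16, 0]
D(1):
  [0, -∞, -∞, 8]
  [-4, 0, -∞, 4]
  [-16, -5, 0, -8]
  [-16, -∞, -16, 0]
D(2):
  [0, -∞, -∞, 8]
  [-4, 0, -∞, 4]
  [-9, -5, 0, -1]
  [-16, -∞, -16, 0]
D(3):
  [0, -∞, -∞, 8]
  [-4, 0, -∞, 4]
  [-9, -5, 0, -1]
  [-16, -21, -16, 0]
D(4):
  [0, -13, -8, 8]
  [-4, 0, -12, 4]
  [-9, -5, 0, -1]
  [-16, -21, -16, 0]
Answer: W* = [[0, -13, -8, 8], [-4, 0, -12, 4], [-9, -5, 0, -1], [-16, -21, -16, 0]]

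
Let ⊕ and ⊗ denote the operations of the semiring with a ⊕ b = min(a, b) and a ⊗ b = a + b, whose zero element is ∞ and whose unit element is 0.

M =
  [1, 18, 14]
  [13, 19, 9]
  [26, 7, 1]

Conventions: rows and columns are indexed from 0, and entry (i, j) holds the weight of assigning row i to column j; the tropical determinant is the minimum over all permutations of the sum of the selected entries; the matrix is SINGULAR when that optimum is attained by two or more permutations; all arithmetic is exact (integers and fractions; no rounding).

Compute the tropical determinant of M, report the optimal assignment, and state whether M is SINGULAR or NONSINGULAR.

σ = (0, 1, 2): 1 + 19 + 1 = 21
σ = (0, 2, 1): 1 + 9 + 7 = 17
σ = (1, 0, 2): 18 + 13 + 1 = 32
σ = (1, 2, 0): 18 + 9 + 26 = 53
σ = (2, 0, 1): 14 + 13 + 7 = 34
σ = (2, 1, 0): 14 + 19 + 26 = 59
Optimal value attained by: σ = (0, 2, 1).
Answer: det⊕(M) = 17; verdict: NONSINGULAR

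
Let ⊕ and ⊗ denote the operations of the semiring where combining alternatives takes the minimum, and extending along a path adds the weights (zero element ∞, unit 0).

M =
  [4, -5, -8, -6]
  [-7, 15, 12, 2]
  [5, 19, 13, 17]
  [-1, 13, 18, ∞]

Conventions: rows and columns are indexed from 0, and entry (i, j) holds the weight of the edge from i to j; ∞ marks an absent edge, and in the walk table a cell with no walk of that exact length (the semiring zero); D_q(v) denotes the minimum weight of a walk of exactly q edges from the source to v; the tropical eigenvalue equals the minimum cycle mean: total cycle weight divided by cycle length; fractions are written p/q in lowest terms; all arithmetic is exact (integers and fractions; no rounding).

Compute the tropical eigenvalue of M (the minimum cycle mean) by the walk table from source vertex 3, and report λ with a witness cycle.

q=0: [∞, ∞, ∞, 0]
q=1: [-1, 13, 18, ∞]
q=2: [3, -6, -9, -7]
q=3: [-13, -2, -5, -4]
q=4: [-9, -18, -21, -19]
Optimal cycle mean attained by: cycle 0->1->0, total (-5) + (-7), length 2.
Answer: λ = -6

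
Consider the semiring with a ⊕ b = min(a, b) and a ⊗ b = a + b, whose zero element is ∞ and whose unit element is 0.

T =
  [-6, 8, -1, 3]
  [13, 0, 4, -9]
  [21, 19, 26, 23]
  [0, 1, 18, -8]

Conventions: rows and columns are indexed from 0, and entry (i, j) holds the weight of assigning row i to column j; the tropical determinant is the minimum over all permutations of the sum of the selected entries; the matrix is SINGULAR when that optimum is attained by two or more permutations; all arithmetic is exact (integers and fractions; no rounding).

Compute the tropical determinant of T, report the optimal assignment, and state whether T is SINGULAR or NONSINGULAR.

σ = (0, 1, 2, 3): (-6) + 0 + 26 + (-8) = 12
σ = (0, 1, 3, 2): (-6) + 0 + 23 + 18 = 35
σ = (0, 2, 1, 3): (-6) + 4 + 19 + (-8) = 9
σ = (0, 2, 3, 1): (-6) + 4 + 23 + 1 = 22
σ = (0, 3, 1, 2): (-6) + (-9) + 19 + 18 = 22
σ = (0, 3, 2, 1): (-6) + (-9) + 26 + 1 = 12
σ = (1, 0, 2, 3): 8 + 13 + 26 + (-8) = 39
σ = (1, 0, 3, 2): 8 + 13 + 23 + 18 = 62
σ = (1, 2, 0, 3): 8 + 4 + 21 + (-8) = 25
σ = (1, 2, 3, 0): 8 + 4 + 23 + 0 = 35
σ = (1, 3, 0, 2): 8 + (-9) + 21 + 18 = 38
σ = (1, 3, 2, 0): 8 + (-9) + 26 + 0 = 25
σ = (2, 0, 1, 3): (-1) + 13 + 19 + (-8) = 23
σ = (2, 0, 3, 1): (-1) + 13 + 23 + 1 = 36
σ = (2, 1, 0, 3): (-1) + 0 + 21 + (-8) = 12
σ = (2, 1, 3, 0): (-1) + 0 + 23 + 0 = 22
σ = (2, 3, 0, 1): (-1) + (-9) + 21 + 1 = 12
σ = (2, 3, 1, 0): (-1) + (-9) + 19 + 0 = 9
σ = (3, 0, 1, 2): 3 + 13 + 19 + 18 = 53
σ = (3, 0, 2, 1): 3 + 13 + 26 + 1 = 43
σ = (3, 1, 0, 2): 3 + 0 + 21 + 18 = 42
σ = (3, 1, 2, 0): 3 + 0 + 26 + 0 = 29
σ = (3, 2, 0, 1): 3 + 4 + 21 + 1 = 29
σ = (3, 2, 1, 0): 3 + 4 + 19 + 0 = 26
Optimal value attained by: σ = (0, 2, 1, 3).
Answer: det⊕(T) = 9; verdict: SINGULAR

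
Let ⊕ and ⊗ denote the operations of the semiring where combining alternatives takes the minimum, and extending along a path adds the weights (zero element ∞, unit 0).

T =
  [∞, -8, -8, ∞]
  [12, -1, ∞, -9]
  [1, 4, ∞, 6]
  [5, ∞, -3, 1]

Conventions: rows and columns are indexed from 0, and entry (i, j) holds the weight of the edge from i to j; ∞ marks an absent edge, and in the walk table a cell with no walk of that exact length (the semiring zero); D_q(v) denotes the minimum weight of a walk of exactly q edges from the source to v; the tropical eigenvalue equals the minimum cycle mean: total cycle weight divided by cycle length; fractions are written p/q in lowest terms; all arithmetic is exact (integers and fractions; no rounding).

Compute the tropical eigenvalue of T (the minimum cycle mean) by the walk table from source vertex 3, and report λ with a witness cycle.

q=0: [∞, ∞, ∞, 0]
q=1: [5, ∞, -3, 1]
q=2: [-2, -3, -3, 2]
q=3: [-2, -10, -10, -12]
q=4: [-9, -11, -15, -19]
Optimal cycle mean attained by: cycle 0->1->3->2->0, total (-8) + (-9) + (-3) + 1, length 4.
Answer: λ = -19/4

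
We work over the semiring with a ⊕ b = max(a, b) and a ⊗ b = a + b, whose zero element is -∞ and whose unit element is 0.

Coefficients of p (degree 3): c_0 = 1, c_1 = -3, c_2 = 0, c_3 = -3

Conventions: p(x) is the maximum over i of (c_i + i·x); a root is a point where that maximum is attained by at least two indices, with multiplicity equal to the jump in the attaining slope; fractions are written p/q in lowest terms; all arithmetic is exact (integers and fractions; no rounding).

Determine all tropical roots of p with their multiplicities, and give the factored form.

hull edge (i=0, c=1) to (i=2, c=0): slope -1/2, span 2
hull edge (i=2, c=0) to (i=3, c=-3): slope -3, span 1
Factored form: p(x) = -3 ⊗ (x ⊕ 1/2) ⊗ (x ⊕ 1/2) ⊗ (x ⊕ 3)
Answer: roots = 1/2 (mult 2), 3 (mult 1)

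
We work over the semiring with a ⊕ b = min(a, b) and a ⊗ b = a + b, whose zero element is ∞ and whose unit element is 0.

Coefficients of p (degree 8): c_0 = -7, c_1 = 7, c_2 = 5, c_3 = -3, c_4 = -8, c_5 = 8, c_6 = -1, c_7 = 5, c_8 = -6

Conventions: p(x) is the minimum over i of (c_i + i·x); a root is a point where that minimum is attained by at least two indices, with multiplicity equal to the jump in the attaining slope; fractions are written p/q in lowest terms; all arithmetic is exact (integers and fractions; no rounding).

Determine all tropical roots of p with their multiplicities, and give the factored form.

hull edge (i=0, c=-7) to (i=4, c=-8): slope -1/4, span 4
hull edge (i=4, c=-8) to (i=8, c=-6): slope 1/2, span 4
Factored form: p(x) = -6 ⊗ (x ⊕ (-1/2)) ⊗ (x ⊕ (-1/2)) ⊗ (x ⊕ (-1/2)) ⊗ (x ⊕ (-1/2)) ⊗ (x ⊕ 1/4) ⊗ (x ⊕ 1/4) ⊗ (x ⊕ 1/4) ⊗ (x ⊕ 1/4)
Answer: roots = -1/2 (mult 4), 1/4 (mult 4)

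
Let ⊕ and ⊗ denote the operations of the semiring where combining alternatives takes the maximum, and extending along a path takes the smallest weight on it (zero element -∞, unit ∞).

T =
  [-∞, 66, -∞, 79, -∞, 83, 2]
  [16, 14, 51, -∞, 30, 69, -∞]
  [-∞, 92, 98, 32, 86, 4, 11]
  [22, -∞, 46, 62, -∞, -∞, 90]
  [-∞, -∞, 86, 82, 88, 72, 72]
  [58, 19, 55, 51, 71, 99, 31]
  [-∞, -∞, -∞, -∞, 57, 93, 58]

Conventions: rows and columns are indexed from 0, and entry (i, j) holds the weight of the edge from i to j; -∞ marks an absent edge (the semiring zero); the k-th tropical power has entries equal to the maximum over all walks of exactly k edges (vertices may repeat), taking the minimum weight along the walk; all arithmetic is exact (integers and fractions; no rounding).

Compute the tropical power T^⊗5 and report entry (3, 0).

T^⊗2:
  [58, 19, 55, 62, 71, 83, 79]
  [58, 51, 55, 51, 69, 69, 31]
  [22, 92, 98, 82, 86, 72, 72]
  [22, 46, 46, 62, 57, 90, 62]
  [58, 86, 86, 82, 88, 72, 82]
  [58, 58, 71, 71, 71, 99, 71]
  [58, 19, 57, 57, 71, 93, 58]
T^⊗3:
  [58, 58, 71, 71, 71, 83, 71]
  [58, 58, 69, 69, 69, 69, 69]
  [58, 92, 98, 82, 86, 72, 82]
  [58, 46, 57, 62, 71, 90, 62]
  [58, 86, 86, 82, 88, 82, 82]
  [58, 71, 71, 71, 71, 99, 71]
  [58, 58, 71, 71, 71, 93, 71]
T^⊗4:
  [58, 71, 71, 71, 71, 83, 71]
  [58, 69, 69, 69, 69, 69, 69]
  [58, 92, 98, 82, 86, 82, 82]
  [58, 58, 71, 71, 71, 90, 71]
  [58, 86, 86, 82, 88, 82, 82]
  [58, 71, 71, 71, 71, 99, 71]
  [58, 71, 71, 71, 71, 93, 71]
T^⊗5:
  [58, 71, 71, 71, 71, 83, 71]
  [58, 69, 69, 69, 69, 69, 69]
  [58, 92, 98, 82, 86, 82, 82]
  [58, 71, 71, 71, 71, 90, 71]
  [58, 86, 86, 82, 88, 82, 82]
  [58, 71, 71, 71, 71, 99, 71]
  [58, 71, 71, 71, 71, 93, 71]
Key observation: the optimum is the walk 3->3->3->6->5->0, with weight 62 min 62 min 90 min 93 min 58 = 58.
Optimal value attained by: walk 3->3->3->6->5->0.
Answer: (T^⊗5)[3][0] = 58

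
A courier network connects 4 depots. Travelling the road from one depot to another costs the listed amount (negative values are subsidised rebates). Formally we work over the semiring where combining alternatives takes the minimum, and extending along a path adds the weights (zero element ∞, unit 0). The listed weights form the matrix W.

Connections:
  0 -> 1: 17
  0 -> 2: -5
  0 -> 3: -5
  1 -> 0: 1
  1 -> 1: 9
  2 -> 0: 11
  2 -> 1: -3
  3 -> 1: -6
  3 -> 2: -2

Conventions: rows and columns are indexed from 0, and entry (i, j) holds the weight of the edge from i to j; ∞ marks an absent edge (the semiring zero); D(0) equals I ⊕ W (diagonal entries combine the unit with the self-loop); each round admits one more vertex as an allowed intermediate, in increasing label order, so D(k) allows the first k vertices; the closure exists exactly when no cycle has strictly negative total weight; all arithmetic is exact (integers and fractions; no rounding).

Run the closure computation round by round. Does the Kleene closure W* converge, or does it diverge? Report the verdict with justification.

D(0):
  [0, 17, -5, -5]
  [1, 0, ∞, ∞]
  [11, -3, 0, ∞]
  [∞, -6, -2, 0]
D(1):
  [0, 17, -5, -5]
  [1, 0, -4, -4]
  [11, -3, 0, 6]
  [∞, -6, -2, 0]
Detection: at round 2, diagonal entry (2, 2) turns strictly negative.
Key observation: the cycle 2->1->0->2 has total weight (-3) + 1 + (-5), which is strictly negative.
Answer: DIVERGES — negative cycle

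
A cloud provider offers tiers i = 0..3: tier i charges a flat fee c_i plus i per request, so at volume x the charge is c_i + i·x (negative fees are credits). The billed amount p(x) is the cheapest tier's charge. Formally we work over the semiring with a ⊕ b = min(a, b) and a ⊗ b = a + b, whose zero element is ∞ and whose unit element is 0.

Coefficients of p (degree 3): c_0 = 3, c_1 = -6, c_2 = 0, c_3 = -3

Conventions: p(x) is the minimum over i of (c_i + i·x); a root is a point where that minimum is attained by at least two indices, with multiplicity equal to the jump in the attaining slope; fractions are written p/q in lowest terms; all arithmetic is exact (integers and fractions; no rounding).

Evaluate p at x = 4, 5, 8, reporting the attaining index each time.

p(4) = min(3+0·4=3, -6+1·4=-2, 0+2·4=8, -3+3·4=9) = -2 (attained by i=1)
p(5) = min(3+0·5=3, -6+1·5=-1, 0+2·5=10, -3+3·5=12) = -1 (attained by i=1)
p(8) = min(3+0·8=3, -6+1·8=2, 0+2·8=16, -3+3·8=21) = 2 (attained by i=1)
Answer: p(4) = -2; p(5) = -1; p(8) = 2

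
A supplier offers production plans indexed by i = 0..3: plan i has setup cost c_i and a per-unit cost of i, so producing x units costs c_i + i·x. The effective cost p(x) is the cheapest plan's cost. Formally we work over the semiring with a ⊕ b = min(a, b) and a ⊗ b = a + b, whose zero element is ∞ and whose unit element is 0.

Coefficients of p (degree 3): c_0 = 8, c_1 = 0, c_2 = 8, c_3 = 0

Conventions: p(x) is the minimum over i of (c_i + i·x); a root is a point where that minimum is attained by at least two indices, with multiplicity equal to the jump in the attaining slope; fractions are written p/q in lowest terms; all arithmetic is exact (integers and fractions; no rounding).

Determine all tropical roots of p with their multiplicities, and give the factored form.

hull edge (i=0, c=8) to (i=1, c=0): slope -8, span 1
hull edge (i=1, c=0) to (i=3, c=0): slope 0, span 2
Factored form: p(x) = 0 ⊗ (x ⊕ 0) ⊗ (x ⊕ 0) ⊗ (x ⊕ 8)
Answer: roots = 0 (mult 2), 8 (mult 1)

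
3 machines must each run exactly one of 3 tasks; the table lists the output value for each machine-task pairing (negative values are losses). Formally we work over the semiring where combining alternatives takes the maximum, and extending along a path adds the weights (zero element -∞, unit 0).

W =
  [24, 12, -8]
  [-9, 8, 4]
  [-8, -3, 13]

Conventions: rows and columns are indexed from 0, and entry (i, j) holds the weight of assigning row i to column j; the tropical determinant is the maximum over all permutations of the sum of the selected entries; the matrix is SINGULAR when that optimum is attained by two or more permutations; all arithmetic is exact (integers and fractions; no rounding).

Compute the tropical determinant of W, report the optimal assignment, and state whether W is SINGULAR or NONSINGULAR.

σ = (0, 1, 2): 24 + 8 + 13 = 45
σ = (0, 2, 1): 24 + 4 + (-3) = 25
σ = (1, 0, 2): 12 + (-9) + 13 = 16
σ = (1, 2, 0): 12 + 4 + (-8) = 8
σ = (2, 0, 1): (-8) + (-9) + (-3) = -20
σ = (2, 1, 0): (-8) + 8 + (-8) = -8
Optimal value attained by: σ = (0, 1, 2).
Answer: det⊕(W) = 45; verdict: NONSINGULAR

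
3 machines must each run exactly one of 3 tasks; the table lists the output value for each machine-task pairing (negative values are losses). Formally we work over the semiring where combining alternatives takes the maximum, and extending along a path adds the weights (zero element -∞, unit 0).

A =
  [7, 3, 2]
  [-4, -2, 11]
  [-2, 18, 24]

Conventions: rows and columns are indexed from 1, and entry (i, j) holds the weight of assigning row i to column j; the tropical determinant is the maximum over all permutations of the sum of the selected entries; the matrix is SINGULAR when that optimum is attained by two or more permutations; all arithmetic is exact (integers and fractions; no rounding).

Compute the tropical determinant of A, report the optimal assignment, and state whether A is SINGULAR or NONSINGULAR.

σ = (1, 2, 3): 7 + (-2) + 24 = 29
σ = (1, 3, 2): 7 + 11 + 18 = 36
σ = (2, 1, 3): 3 + (-4) + 24 = 23
σ = (2, 3, 1): 3 + 11 + (-2) = 12
σ = (3, 1, 2): 2 + (-4) + 18 = 16
σ = (3, 2, 1): 2 + (-2) + (-2) = -2
Optimal value attained by: σ = (1, 3, 2).
Answer: det⊕(A) = 36; verdict: NONSINGULAR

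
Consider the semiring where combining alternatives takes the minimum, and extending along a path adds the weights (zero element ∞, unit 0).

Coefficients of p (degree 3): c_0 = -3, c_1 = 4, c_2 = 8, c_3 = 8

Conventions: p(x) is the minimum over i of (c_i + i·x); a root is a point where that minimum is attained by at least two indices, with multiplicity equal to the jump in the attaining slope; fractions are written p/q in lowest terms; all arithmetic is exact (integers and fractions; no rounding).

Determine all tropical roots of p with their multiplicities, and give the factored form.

hull edge (i=0, c=-3) to (i=3, c=8): slope 11/3, span 3
Factored form: p(x) = 8 ⊗ (x ⊕ (-11/3)) ⊗ (x ⊕ (-11/3)) ⊗ (x ⊕ (-11/3))
Answer: roots = -11/3 (mult 3)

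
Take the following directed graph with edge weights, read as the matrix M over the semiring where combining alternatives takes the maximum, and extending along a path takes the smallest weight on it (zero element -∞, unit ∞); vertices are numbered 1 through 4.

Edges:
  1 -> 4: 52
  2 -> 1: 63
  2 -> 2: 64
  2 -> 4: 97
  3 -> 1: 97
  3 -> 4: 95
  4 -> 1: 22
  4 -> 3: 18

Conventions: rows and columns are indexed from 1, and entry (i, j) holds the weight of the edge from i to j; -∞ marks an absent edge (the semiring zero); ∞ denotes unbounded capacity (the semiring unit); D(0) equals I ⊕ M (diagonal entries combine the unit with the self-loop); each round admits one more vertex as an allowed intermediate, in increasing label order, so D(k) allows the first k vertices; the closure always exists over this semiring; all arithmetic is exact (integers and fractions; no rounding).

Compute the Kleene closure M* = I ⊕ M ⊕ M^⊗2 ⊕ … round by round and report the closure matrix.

D(0):
  [∞, -∞, -∞, 52]
  [63, ∞, -∞, 97]
  [97, -∞, ∞, 95]
  [22, -∞, 18, ∞]
D(1):
  [∞, -∞, -∞, 52]
  [63, ∞, -∞, 97]
  [97, -∞, ∞, 95]
  [22, -∞, 18, ∞]
D(2):
  [∞, -∞, -∞, 52]
  [63, ∞, -∞, 97]
  [97, -∞, ∞, 95]
  [22, -∞, 18, ∞]
D(3):
  [∞, -∞, -∞, 52]
  [63, ∞, -∞, 97]
  [97, -∞, ∞, 95]
  [22, -∞, 18, ∞]
D(4):
  [∞, -∞, 18, 52]
  [63, ∞, 18, 97]
  [97, -∞, ∞, 95]
  [22, -∞, 18, ∞]
Answer: M* = [[∞, -∞, 18, 52], [63, ∞, 18, 97], [97, -∞, ∞, 95], [22, -∞, 18, ∞]]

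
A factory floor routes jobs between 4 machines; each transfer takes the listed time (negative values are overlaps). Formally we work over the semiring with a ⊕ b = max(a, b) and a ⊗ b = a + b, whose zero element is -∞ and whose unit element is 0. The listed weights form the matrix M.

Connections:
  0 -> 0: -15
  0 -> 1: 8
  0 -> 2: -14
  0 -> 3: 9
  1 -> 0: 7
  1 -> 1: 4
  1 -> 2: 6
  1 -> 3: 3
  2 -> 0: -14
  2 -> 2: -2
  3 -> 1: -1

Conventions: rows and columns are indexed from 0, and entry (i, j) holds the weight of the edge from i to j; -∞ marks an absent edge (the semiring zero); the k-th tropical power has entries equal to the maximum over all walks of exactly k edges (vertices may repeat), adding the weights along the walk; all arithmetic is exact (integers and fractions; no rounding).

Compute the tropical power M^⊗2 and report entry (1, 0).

M^⊗2:
  [15, 12, 14, 11]
  [11, 15, 10, 16]
  [-16, -6, -4, -5]
  [6, 3, 5, 2]
Key observation: the optimum is the walk 1->1->0, with weight 4 + 7 = 11.
Optimal value attained by: walk 1->1->0.
Answer: (M^⊗2)[1][0] = 11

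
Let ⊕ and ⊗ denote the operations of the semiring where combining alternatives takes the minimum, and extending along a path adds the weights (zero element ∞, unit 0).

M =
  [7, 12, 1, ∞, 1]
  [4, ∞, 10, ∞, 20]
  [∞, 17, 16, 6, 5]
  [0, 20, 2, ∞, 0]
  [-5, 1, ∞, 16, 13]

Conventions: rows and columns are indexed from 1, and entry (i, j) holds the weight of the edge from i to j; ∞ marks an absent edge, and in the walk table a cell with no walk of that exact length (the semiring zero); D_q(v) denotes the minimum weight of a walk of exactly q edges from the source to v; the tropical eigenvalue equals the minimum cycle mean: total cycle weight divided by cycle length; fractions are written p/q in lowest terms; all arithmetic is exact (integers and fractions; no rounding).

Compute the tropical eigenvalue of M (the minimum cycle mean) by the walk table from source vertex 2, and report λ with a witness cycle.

q=0: [∞, 0, ∞, ∞, ∞]
q=1: [4, ∞, 10, ∞, 20]
q=2: [11, 16, 5, 16, 5]
q=3: [0, 6, 12, 11, 10]
q=4: [5, 11, 1, 18, 1]
q=5: [-4, 2, 6, 7, 6]
Optimal cycle mean attained by: cycle 1->5->1, total 1 + (-5), length 2.
Answer: λ = -2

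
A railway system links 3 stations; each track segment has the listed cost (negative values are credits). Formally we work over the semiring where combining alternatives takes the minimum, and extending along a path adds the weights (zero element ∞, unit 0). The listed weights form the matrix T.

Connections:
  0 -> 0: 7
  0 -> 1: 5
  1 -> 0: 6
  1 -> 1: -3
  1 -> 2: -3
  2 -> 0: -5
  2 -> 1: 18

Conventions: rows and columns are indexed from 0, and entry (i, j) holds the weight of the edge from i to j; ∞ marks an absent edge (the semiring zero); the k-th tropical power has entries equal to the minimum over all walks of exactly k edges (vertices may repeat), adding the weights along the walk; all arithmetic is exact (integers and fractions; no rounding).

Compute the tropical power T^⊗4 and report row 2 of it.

T^⊗2:
  [11, 2, 2]
  [-8, -6, -6]
  [2, 0, 15]
T^⊗3:
  [-3, -1, -1]
  [-11, -9, -9]
  [6, -3, -3]
T^⊗4:
  [-6, -4, -4]
  [-14, -12, -12]
  [-8, -6, -6]
Answer: row 2 of T^⊗4 = [-8, -6, -6]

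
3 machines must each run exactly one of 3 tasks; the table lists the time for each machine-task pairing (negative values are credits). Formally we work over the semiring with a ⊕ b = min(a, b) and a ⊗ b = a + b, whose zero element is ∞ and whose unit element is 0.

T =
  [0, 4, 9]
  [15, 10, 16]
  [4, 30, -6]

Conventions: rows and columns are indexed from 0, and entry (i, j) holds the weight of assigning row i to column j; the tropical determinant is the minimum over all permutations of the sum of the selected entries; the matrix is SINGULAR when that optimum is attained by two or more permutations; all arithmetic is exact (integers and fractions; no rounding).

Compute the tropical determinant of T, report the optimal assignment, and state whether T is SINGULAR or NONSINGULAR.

σ = (0, 1, 2): 0 + 10 + (-6) = 4
σ = (0, 2, 1): 0 + 16 + 30 = 46
σ = (1, 0, 2): 4 + 15 + (-6) = 13
σ = (1, 2, 0): 4 + 16 + 4 = 24
σ = (2, 0, 1): 9 + 15 + 30 = 54
σ = (2, 1, 0): 9 + 10 + 4 = 23
Optimal value attained by: σ = (0, 1, 2).
Answer: det⊕(T) = 4; verdict: NONSINGULAR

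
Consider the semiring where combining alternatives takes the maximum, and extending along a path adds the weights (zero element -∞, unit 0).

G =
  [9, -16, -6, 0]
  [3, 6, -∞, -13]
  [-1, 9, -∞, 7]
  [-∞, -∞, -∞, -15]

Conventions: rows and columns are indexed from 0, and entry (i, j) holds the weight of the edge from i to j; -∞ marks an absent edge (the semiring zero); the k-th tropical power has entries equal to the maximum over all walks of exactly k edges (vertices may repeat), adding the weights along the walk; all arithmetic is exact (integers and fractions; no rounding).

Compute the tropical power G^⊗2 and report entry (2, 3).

G^⊗2:
  [18, 3, 3, 9]
  [12, 12, -3, 3]
  [12, 15, -7, -1]
  [-∞, -∞, -∞, -30]
Key observation: the optimum is the walk 2->0->3, with weight (-1) + 0 = -1.
Optimal value attained by: walk 2->0->3.
Answer: (G^⊗2)[2][3] = -1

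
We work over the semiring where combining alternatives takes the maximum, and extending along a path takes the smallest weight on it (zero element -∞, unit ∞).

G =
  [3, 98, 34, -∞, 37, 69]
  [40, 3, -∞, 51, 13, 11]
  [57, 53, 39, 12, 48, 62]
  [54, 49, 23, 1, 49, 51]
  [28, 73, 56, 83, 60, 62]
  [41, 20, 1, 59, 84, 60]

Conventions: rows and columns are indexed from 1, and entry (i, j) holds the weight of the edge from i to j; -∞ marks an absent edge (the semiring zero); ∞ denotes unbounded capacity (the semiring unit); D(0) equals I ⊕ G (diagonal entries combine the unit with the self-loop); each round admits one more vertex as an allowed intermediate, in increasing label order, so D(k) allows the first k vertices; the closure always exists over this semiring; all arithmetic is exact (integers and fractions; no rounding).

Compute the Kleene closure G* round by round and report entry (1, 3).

D(0):
  [∞, 98, 34, -∞, 37, 69]
  [40, ∞, -∞, 51, 13, 11]
  [57, 53, ∞, 12, 48, 62]
  [54, 49, 23, ∞, 49, 51]
  [28, 73, 56, 83, ∞, 62]
  [41, 20, 1, 59, 84, ∞]
D(1):
  [∞, 98, 34, -∞, 37, 69]
  [40, ∞, 34, 51, 37, 40]
  [57, 57, ∞, 12, 48, 62]
  [54, 54, 34, ∞, 49, 54]
  [28, 73, 56, 83, ∞, 62]
  [41, 41, 34, 59, 84, ∞]
D(2):
  [∞, 98, 34, 51, 37, 69]
  [40, ∞, 34, 51, 37, 40]
  [57, 57, ∞, 51, 48, 62]
  [54, 54, 34, ∞, 49, 54]
  [40, 73, 56, 83, ∞, 62]
  [41, 41, 34, 59, 84, ∞]
D(3):
  [∞, 98, 34, 51, 37, 69]
  [40, ∞, 34, 51, 37, 40]
  [57, 57, ∞, 51, 48, 62]
  [54, 54, 34, ∞, 49, 54]
  [56, 73, 56, 83, ∞, 62]
  [41, 41, 34, 59, 84, ∞]
D(4):
  [∞, 98, 34, 51, 49, 69]
  [51, ∞, 34, 51, 49, 51]
  [57, 57, ∞, 51, 49, 62]
  [54, 54, 34, ∞, 49, 54]
  [56, 73, 56, 83, ∞, 62]
  [54, 54, 34, 59, 84, ∞]
D(5):
  [∞, 98, 49, 51, 49, 69]
  [51, ∞, 49, 51, 49, 51]
  [57, 57, ∞, 51, 49, 62]
  [54, 54, 49, ∞, 49, 54]
  [56, 73, 56, 83, ∞, 62]
  [56, 73, 56, 83, 84, ∞]
D(6):
  [∞, 98, 56, 69, 69, 69]
  [51, ∞, 51, 51, 51, 51]
  [57, 62, ∞, 62, 62, 62]
  [54, 54, 54, ∞, 54, 54]
  [56, 73, 56, 83, ∞, 62]
  [56, 73, 56, 83, 84, ∞]
Answer: G*[1][3] = 56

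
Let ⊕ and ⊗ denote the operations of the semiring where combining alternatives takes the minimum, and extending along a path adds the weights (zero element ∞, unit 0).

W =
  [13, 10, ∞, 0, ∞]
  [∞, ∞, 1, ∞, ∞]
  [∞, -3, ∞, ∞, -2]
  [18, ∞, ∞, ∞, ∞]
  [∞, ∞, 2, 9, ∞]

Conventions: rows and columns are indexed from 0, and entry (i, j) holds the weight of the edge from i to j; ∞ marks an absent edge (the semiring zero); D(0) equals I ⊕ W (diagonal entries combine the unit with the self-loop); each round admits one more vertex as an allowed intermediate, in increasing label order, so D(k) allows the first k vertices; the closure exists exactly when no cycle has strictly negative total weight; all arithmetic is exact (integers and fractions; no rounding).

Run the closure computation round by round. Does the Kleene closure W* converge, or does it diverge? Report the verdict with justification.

D(0):
  [0, 10, ∞, 0, ∞]
  [∞, 0, 1, ∞, ∞]
  [∞, -3, 0, ∞, -2]
  [18, ∞, ∞, 0, ∞]
  [∞, ∞, 2, 9, 0]
D(1):
  [0, 10, ∞, 0, ∞]
  [∞, 0, 1, ∞, ∞]
  [∞, -3, 0, ∞, -2]
  [18, 28, ∞, 0, ∞]
  [∞, ∞, 2, 9, 0]
Detection: at round 2, diagonal entry (2, 2) turns strictly negative.
Key observation: the cycle 2->1->2 has total weight (-3) + 1, which is strictly negative.
Answer: DIVERGES — negative cycle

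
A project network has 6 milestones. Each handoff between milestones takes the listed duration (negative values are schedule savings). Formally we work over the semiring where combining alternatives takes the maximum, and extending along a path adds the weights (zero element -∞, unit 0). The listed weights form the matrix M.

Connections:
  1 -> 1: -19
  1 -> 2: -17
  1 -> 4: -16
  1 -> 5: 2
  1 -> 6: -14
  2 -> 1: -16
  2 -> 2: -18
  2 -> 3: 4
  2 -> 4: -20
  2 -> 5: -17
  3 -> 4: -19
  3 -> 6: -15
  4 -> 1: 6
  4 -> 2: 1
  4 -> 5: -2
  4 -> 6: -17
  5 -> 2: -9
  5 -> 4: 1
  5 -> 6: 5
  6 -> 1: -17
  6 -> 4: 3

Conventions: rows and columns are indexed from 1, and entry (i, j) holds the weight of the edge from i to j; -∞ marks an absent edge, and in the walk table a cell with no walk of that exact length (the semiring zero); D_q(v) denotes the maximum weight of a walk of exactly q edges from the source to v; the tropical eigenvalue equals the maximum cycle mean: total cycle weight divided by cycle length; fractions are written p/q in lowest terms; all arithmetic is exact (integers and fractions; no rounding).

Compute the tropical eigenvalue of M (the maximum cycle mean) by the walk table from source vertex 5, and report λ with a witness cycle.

q=0: [-∞, -∞, -∞, -∞, 0, -∞]
q=1: [-∞, -9, -∞, 1, -∞, 5]
q=2: [7, 2, -5, 8, -1, -16]
q=3: [14, 9, 6, 0, 9, 4]
q=4: [6, 1, 13, 10, 16, 14]
q=5: [16, 11, 5, 17, 8, 21]
q=6: [23, 18, 15, 24, 18, 13]
Optimal cycle mean attained by: cycle 1->5->6->4->1, total 2 + 5 + 3 + 6, length 4.
Answer: λ = 4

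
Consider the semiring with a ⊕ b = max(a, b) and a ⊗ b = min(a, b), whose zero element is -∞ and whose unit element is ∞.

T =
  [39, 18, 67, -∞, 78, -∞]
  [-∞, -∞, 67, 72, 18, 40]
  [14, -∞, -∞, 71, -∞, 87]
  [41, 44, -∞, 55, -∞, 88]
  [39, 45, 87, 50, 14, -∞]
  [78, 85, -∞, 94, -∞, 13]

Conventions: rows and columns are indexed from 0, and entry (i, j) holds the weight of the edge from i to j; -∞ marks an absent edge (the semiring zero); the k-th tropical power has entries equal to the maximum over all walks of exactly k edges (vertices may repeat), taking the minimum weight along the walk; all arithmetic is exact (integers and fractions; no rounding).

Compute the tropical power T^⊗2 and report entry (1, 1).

T^⊗2:
  [39, 45, 78, 67, 39, 67]
  [41, 44, 18, 67, 14, 72]
  [78, 85, 14, 87, 14, 71]
  [78, 85, 44, 88, 41, 55]
  [41, 44, 45, 71, 39, 87]
  [41, 44, 67, 72, 78, 88]
Key observation: the optimum is the walk 1->3->1, with weight 72 min 44 = 44.
Optimal value attained by: walk 1->3->1.
Answer: (T^⊗2)[1][1] = 44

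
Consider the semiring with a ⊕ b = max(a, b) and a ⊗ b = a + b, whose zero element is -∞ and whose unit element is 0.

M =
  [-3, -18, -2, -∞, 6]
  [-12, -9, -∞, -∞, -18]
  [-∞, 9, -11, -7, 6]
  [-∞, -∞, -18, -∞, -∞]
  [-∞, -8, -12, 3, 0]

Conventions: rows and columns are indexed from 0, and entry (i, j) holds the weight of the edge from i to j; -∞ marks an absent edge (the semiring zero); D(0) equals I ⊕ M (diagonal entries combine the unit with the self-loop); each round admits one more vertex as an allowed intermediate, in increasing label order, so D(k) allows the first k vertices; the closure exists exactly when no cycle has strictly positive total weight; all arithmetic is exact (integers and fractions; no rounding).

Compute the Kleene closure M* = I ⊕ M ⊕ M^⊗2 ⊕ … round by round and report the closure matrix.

D(0):
  [0, -18, -2, -∞, 6]
  [-12, 0, -∞, -∞, -18]
  [-∞, 9, 0, -7, 6]
  [-∞, -∞, -18, 0, -∞]
  [-∞, -8, -12, 3, 0]
D(1):
  [0, -18, -2, -∞, 6]
  [-12, 0, -14, -∞, -6]
  [-∞, 9, 0, -7, 6]
  [-∞, -∞, -18, 0, -∞]
  [-∞, -8, -12, 3, 0]
D(2):
  [0, -18, -2, -∞, 6]
  [-12, 0, -14, -∞, -6]
  [-3, 9, 0, -7, 6]
  [-∞, -∞, -18, 0, -∞]
  [-20, -8, -12, 3, 0]
D(3):
  [0, 7, -2, -9, 6]
  [-12, 0, -14, -21, -6]
  [-3, 9, 0, -7, 6]
  [-21, -9, -18, 0, -12]
  [-15, -3, -12, 3, 0]
D(4):
  [0, 7, -2, -9, 6]
  [-12, 0, -14, -21, -6]
  [-3, 9, 0, -7, 6]
  [-21, -9, -18, 0, -12]
  [-15, -3, -12, 3, 0]
D(5):
  [0, 7, -2, 9, 6]
  [-12, 0, -14, -3, -6]
  [-3, 9, 0, 9, 6]
  [-21, -9, -18, 0, -12]
  [-15, -3, -12, 3, 0]
Answer: M* = [[0, 7, -2, 9, 6], [-12, 0, -14, -3, -6], [-3, 9, 0, 9, 6], [-21, -9, -18, 0, -12], [-15, -3, -12, 3, 0]]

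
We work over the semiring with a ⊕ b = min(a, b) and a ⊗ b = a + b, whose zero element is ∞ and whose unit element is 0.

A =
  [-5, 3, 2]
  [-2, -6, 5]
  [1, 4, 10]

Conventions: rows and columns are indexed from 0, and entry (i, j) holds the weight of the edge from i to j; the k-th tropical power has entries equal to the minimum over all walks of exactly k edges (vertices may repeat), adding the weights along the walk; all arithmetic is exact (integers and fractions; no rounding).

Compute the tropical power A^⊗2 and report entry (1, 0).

A^⊗2:
  [-10, -3, -3]
  [-8, -12, -1]
  [-4, -2, 3]
Key observation: the optimum is the walk 1->1->0, with weight (-6) + (-2) = -8.
Optimal value attained by: walk 1->1->0.
Answer: (A^⊗2)[1][0] = -8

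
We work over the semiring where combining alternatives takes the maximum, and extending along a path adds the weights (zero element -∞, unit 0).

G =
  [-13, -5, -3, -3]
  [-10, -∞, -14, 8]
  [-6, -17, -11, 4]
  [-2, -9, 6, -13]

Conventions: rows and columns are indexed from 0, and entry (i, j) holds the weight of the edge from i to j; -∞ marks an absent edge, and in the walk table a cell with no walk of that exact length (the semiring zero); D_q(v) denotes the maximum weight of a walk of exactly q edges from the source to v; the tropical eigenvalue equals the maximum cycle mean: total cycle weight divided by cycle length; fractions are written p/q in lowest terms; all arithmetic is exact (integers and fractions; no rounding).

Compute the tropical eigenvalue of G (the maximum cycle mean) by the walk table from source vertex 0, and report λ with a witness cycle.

q=0: [0, -∞, -∞, -∞]
q=1: [-13, -5, -3, -3]
q=2: [-5, -12, 3, 3]
q=3: [1, -6, 9, 7]
q=4: [5, -2, 13, 13]
Optimal cycle mean attained by: cycle 2->3->2, total 4 + 6, length 2.
Answer: λ = 5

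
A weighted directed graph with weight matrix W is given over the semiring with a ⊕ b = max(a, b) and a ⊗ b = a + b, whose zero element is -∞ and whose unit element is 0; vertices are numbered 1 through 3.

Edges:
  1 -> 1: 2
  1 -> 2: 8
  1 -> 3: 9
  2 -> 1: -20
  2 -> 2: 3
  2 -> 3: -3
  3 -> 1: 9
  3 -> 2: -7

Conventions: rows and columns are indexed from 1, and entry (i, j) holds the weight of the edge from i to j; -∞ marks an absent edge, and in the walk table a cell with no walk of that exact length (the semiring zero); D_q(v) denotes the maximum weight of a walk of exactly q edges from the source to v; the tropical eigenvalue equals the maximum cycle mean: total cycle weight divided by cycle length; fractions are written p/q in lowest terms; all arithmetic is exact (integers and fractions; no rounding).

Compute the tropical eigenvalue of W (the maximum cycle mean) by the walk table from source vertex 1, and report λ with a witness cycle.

q=0: [0, -∞, -∞]
q=1: [2, 8, 9]
q=2: [18, 11, 11]
q=3: [20, 26, 27]
Optimal cycle mean attained by: cycle 1->3->1, total 9 + 9, length 2.
Answer: λ = 9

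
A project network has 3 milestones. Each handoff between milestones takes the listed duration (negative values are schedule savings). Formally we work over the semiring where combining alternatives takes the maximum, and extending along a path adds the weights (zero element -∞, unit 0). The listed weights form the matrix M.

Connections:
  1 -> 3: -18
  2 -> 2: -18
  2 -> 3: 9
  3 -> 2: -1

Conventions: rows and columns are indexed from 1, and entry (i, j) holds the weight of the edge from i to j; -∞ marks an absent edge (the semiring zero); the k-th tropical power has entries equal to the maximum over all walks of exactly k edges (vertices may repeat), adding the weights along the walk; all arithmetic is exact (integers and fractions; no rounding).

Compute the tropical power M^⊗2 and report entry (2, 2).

M^⊗2:
  [-∞, -19, -∞]
  [-∞, 8, -9]
  [-∞, -19, 8]
Key observation: the optimum is the walk 2->3->2, with weight 9 + (-1) = 8.
Optimal value attained by: walk 2->3->2.
Answer: (M^⊗2)[2][2] = 8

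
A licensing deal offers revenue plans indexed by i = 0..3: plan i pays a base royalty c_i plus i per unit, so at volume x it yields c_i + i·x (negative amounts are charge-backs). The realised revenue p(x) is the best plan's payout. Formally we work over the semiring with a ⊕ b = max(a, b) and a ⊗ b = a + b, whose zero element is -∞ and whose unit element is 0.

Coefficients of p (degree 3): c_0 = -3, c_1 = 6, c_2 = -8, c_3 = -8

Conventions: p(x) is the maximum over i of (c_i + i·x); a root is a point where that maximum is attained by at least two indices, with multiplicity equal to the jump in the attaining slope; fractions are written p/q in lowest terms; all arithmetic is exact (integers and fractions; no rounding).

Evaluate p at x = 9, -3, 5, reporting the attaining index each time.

p(9) = max(-3+0·9=-3, 6+1·9=15, -8+2·9=10, -8+3·9=19) = 19 (attained by i=3)
p(-3) = max(-3+0·(-3)=-3, 6+1·(-3)=3, -8+2·(-3)=-14, -8+3·(-3)=-17) = 3 (attained by i=1)
p(5) = max(-3+0·5=-3, 6+1·5=11, -8+2·5=2, -8+3·5=7) = 11 (attained by i=1)
Answer: p(9) = 19; p(-3) = 3; p(5) = 11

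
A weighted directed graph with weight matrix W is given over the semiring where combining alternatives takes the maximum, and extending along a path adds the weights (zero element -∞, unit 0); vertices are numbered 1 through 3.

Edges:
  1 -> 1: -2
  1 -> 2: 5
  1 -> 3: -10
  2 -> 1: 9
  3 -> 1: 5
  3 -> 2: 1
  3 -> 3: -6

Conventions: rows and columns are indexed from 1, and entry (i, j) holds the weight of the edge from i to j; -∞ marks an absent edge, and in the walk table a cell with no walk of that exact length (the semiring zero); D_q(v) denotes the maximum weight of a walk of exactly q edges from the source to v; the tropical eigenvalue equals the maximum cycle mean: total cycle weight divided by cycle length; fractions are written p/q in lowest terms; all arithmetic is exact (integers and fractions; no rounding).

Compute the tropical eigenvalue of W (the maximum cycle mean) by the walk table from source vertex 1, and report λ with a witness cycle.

q=0: [0, -∞, -∞]
q=1: [-2, 5, -10]
q=2: [14, 3, -12]
q=3: [12, 19, 4]
Optimal cycle mean attained by: cycle 1->2->1, total 5 + 9, length 2.
Answer: λ = 7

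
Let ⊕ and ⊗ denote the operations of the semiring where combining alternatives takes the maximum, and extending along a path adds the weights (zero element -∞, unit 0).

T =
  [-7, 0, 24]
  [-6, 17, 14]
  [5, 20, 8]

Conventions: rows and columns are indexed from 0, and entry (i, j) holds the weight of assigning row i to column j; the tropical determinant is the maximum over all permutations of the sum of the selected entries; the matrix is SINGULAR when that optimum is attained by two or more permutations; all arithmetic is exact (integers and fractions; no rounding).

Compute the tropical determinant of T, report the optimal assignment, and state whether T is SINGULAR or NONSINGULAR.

σ = (0, 1, 2): (-7) + 17 + 8 = 18
σ = (0, 2, 1): (-7) + 14 + 20 = 27
σ = (1, 0, 2): 0 + (-6) + 8 = 2
σ = (1, 2, 0): 0 + 14 + 5 = 19
σ = (2, 0, 1): 24 + (-6) + 20 = 38
σ = (2, 1, 0): 24 + 17 + 5 = 46
Optimal value attained by: σ = (2, 1, 0).
Answer: det⊕(T) = 46; verdict: NONSINGULAR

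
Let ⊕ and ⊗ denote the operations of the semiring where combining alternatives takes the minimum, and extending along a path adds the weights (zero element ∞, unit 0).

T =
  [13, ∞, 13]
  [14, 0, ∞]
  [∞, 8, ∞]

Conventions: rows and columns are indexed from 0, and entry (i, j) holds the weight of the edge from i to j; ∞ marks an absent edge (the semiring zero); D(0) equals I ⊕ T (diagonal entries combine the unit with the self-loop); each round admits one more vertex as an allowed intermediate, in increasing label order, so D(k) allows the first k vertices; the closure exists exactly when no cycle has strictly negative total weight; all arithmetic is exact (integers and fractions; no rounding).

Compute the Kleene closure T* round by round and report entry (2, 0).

D(0):
  [0, ∞, 13]
  [14, 0, ∞]
  [∞, 8, 0]
D(1):
  [0, ∞, 13]
  [14, 0, 27]
  [∞, 8, 0]
D(2):
  [0, ∞, 13]
  [14, 0, 27]
  [22, 8, 0]
D(3):
  [0, 21, 13]
  [14, 0, 27]
  [22, 8, 0]
Answer: T*[2][0] = 22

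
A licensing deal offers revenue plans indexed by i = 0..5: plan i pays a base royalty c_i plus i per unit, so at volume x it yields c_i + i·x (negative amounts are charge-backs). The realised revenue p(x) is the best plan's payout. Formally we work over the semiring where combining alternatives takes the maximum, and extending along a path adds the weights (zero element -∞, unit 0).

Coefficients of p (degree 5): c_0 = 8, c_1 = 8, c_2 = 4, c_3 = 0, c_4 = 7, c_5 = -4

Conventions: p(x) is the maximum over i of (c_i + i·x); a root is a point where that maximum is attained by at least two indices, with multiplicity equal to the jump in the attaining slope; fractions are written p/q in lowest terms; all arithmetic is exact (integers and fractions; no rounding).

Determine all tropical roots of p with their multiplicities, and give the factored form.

hull edge (i=0, c=8) to (i=1, c=8): slope 0, span 1
hull edge (i=1, c=8) to (i=4, c=7): slope -1/3, span 3
hull edge (i=4, c=7) to (i=5, c=-4): slope -11, span 1
Factored form: p(x) = -4 ⊗ (x ⊕ 0) ⊗ (x ⊕ 1/3) ⊗ (x ⊕ 1/3) ⊗ (x ⊕ 1/3) ⊗ (x ⊕ 11)
Answer: roots = 0 (mult 1), 1/3 (mult 3), 11 (mult 1)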